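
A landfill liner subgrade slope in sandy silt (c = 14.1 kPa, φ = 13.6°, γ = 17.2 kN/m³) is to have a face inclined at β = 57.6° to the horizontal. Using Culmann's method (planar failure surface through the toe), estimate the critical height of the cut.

H_c = 9.59 m

Culmann's analysis gives the critical failure plane at α_cr = (β + φ)/2 = (57.6 + 13.6)/2 = 35.6°, and the critical height
H_c = (4c/γ) · sinβ cosφ / [1 − cos(β − φ)]
    = (4·14.1/17.2) · sin57.6°·cos13.6° / [1 − cos(44.0°)]
    = 3.279 · 0.8443·0.9720 / [1 − 0.7193]
    = 3.279 · 0.8207 / 0.2807
    = 9.59 m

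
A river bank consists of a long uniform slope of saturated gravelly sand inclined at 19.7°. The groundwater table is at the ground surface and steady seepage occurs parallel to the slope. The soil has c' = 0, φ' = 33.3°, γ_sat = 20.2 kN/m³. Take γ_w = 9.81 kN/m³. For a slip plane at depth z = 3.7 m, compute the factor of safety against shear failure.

FS = 0.94

With seepage parallel to the slope and the water table at the surface, the effective normal stress on the slip plane uses the buoyant unit weight γ' = γ_sat − γ_w while the driving shear stress uses γ_sat:
FS = [c' + γ' z cos²β tanφ'] / [γ_sat z sinβ cosβ]
(For c' = 0 this reduces to FS = (γ'/γ_sat)·tanφ'/tanβ.)
γ' = 20.2 − 9.81 = 10.39 kN/m³
Numerator = 0.0 + 10.39·3.7·cos²19.7°·tan33.3° = 0.0 + 10.39·3.7·0.8864·0.6569 = 22.383 kPa
Denominator = 20.2·3.7·sin19.7°·cos19.7° = 20.2·3.7·0.3371·0.9415 = 23.720 kPa
FS = 22.383 / 23.720 = 0.944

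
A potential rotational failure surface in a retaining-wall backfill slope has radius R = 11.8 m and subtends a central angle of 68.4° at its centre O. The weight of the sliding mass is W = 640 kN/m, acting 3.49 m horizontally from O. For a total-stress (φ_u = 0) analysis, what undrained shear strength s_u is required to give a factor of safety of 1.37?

s_u = 18.4 kPa

FS = s_u·L_a·R / (W·d), so s_u = FS·W·d / (L_a·R).
Arc length L_a = R·θ = 11.8·(68.4°·π/180) = 11.8·1.1938 = 14.09 m
s_u = 1.37·640·3.49 / (14.09·11.8) = 3060.0 / 166.23 = 18.41 kPa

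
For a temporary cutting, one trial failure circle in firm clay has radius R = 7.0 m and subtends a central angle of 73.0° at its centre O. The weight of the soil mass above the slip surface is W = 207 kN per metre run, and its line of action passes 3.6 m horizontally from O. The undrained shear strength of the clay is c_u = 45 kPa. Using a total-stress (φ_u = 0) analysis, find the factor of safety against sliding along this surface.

Taking moments about the centre O, the resisting moment is provided by the undrained shear strength acting along the arc:
Arc length L_a = R·θ = 7.0·(73.0°·π/180) = 7.0·1.2741 = 8.92 m
M_R = c_u·L_a·R = 45·8.92·7.0 = 2809.4 kN·m/m
M_D = W·d = 207·3.6 = 745.2 kN·m/m
FS = M_R / M_D = 2809.4 / 745.2 = 3.770

FS = 3.77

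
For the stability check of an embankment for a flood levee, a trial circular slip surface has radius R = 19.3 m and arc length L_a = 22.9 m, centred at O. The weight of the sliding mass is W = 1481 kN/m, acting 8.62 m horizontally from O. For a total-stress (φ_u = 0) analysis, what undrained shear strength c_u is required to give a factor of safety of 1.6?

c_u = 46.2 kPa

FS = c_u·L_a·R / (W·d), so c_u = FS·W·d / (L_a·R).
c_u = 1.6·1481·8.62 / (22.90·19.3) = 20426.0 / 441.97 = 46.22 kPa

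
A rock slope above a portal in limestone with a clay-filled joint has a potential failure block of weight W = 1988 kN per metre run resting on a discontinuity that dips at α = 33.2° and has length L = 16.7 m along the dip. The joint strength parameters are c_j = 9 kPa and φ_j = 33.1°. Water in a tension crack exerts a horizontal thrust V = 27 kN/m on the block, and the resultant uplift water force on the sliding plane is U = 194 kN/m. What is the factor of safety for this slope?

FS = 0.99

Resolving the block weight along and normal to the plane and applying the Mohr–Coulomb strength on the joint:
N' = W cosα − U − V sinα = 1988·cos33.2° − 194 − 27·sin33.2° = 1454.7 kN/m
Driving force T = W sinα + V cosα = 1988·sin33.2° + 27·cos33.2° = 1111.1 kN/m
Resisting force R = c_j·L + N'·tanφ_j = 9·16.7 + 1454.7·tan33.1° = 150.3 + 948.3 = 1098.6 kN/m
FS = R / T = 1098.6 / 1111.1 = 0.989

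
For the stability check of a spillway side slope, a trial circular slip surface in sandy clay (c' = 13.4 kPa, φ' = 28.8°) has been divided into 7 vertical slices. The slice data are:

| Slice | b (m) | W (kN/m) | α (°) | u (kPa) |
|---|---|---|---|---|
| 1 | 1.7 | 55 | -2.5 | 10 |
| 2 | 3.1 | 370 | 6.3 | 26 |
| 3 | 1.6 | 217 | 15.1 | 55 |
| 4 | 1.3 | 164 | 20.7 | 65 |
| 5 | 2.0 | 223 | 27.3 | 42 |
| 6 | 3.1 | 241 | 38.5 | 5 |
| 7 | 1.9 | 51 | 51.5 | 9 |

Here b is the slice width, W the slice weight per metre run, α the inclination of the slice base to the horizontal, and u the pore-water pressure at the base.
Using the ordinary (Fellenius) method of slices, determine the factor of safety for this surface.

Ordinary method of slices: FS = Σ[c'·Δl_i + (W_i cosα_i − u_i·Δl_i)·tanφ'] / Σ W_i sinα_i, with Δl_i = b_i / cosα_i.
Slice 1: Δl = 1.7/cos(-2.5°) = 1.702 m; N'_1 = 55·cos(-2.5°) − 10·1.702 = 37.9; c'Δl = 22.80; W sinα = -2.4
Slice 2: Δl = 3.1/cos6.3° = 3.119 m; N'_2 = 370·cos6.3° − 26·3.119 = 286.7; c'Δl = 41.79; W sinα = 40.6
Slice 3: Δl = 1.6/cos15.1° = 1.657 m; N'_3 = 217·cos15.1° − 55·1.657 = 118.4; c'Δl = 22.21; W sinα = 56.5
Slice 4: Δl = 1.3/cos20.7° = 1.390 m; N'_4 = 164·cos20.7° − 65·1.390 = 63.1; c'Δl = 18.62; W sinα = 58.0
Slice 5: Δl = 2.0/cos27.3° = 2.251 m; N'_5 = 223·cos27.3° − 42·2.251 = 103.6; c'Δl = 30.16; W sinα = 102.3
Slice 6: Δl = 3.1/cos38.5° = 3.961 m; N'_6 = 241·cos38.5° − 5·3.961 = 168.8; c'Δl = 53.08; W sinα = 150.0
Slice 7: Δl = 1.9/cos51.5° = 3.052 m; N'_7 = 51·cos51.5° − 9·3.052 = 4.3; c'Δl = 40.90; W sinα = 39.9
Σc'Δl = 229.6 kN/m; ΣN' = 782.8 kN/m; ΣW sinα = 444.9 kN/m
Resisting = 229.6 + 782.8·tan28.8° = 229.6 + 430.3 = 659.9 kN/m
FS = 659.9 / 444.9 = 1.483

FS = 1.48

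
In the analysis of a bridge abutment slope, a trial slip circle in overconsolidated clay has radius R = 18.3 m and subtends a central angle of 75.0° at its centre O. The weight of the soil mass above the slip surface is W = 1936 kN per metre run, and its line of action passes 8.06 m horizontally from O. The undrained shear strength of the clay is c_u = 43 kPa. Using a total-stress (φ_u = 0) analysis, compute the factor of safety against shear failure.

FS = 1.21

Taking moments about the centre O, the resisting moment is provided by the undrained shear strength acting along the arc:
Arc length L_a = R·θ = 18.3·(75.0°·π/180) = 18.3·1.3090 = 23.95 m
M_R = c_u·L_a·R = 43·23.95·18.3 = 18849.9 kN·m/m
M_D = W·d = 1936·8.06 = 15604.2 kN·m/m
FS = M_R / M_D = 18849.9 / 15604.2 = 1.208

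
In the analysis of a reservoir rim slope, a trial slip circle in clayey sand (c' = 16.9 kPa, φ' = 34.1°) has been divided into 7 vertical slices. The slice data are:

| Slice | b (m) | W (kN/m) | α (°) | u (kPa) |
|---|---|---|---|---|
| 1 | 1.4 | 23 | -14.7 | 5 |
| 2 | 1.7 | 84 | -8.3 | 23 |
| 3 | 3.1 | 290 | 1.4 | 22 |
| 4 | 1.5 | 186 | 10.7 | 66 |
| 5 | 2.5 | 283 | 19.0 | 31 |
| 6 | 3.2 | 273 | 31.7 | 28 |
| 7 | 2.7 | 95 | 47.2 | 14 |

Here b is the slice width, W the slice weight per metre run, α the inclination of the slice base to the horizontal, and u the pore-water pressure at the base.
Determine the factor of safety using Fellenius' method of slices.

FS = 2.34

Ordinary method of slices: FS = Σ[c'·Δl_i + (W_i cosα_i − u_i·Δl_i)·tanφ'] / Σ W_i sinα_i, with Δl_i = b_i / cosα_i.
Slice 1: Δl = 1.4/cos(-14.7°) = 1.447 m; N'_1 = 23·cos(-14.7°) − 5·1.447 = 15.0; c'Δl = 24.46; W sinα = -5.8
Slice 2: Δl = 1.7/cos(-8.3°) = 1.718 m; N'_2 = 84·cos(-8.3°) − 23·1.718 = 43.6; c'Δl = 29.03; W sinα = -12.1
Slice 3: Δl = 3.1/cos1.4° = 3.101 m; N'_3 = 290·cos1.4° − 22·3.101 = 221.7; c'Δl = 52.41; W sinα = 7.1
Slice 4: Δl = 1.5/cos10.7° = 1.527 m; N'_4 = 186·cos10.7° − 66·1.527 = 82.0; c'Δl = 25.80; W sinα = 34.5
Slice 5: Δl = 2.5/cos19.0° = 2.644 m; N'_5 = 283·cos19.0° − 31·2.644 = 185.6; c'Δl = 44.68; W sinα = 92.1
Slice 6: Δl = 3.2/cos31.7° = 3.761 m; N'_6 = 273·cos31.7° − 28·3.761 = 127.0; c'Δl = 63.56; W sinα = 143.5
Slice 7: Δl = 2.7/cos47.2° = 3.974 m; N'_7 = 95·cos47.2° − 14·3.974 = 8.9; c'Δl = 67.16; W sinα = 69.7
Σc'Δl = 307.1 kN/m; ΣN' = 683.8 kN/m; ΣW sinα = 329.0 kN/m
Resisting = 307.1 + 683.8·tan34.1° = 307.1 + 463.0 = 770.1 kN/m
FS = 770.1 / 329.0 = 2.341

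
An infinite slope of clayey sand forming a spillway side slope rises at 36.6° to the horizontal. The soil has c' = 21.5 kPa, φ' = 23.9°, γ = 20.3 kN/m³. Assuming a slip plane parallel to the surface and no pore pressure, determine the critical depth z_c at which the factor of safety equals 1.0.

z_c = 5.49 m

Setting FS = 1.00 in FS = [c' + γz cos²β tanφ'] / [γz sinβ cosβ] and solving for z:
z = c' / [γ cosβ (FS·sinβ − cosβ·tanφ')]
  = 21.5 / [20.3·cos36.6°·(1.00·sin36.6° − cos36.6°·tan23.9°)]
  = 21.5 / [20.3·0.8028·(1.00·0.5962 − 0.8028·0.4431)]
  = 21.5 / 3.9189 = 5.486 m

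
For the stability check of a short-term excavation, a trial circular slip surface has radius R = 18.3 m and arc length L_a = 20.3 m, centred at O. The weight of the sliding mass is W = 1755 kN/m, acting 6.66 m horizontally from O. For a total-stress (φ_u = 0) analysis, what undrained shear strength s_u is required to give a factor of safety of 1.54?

s_u = 48.5 kPa

FS = s_u·L_a·R / (W·d), so s_u = FS·W·d / (L_a·R).
s_u = 1.54·1755·6.66 / (20.30·18.3) = 18000.0 / 371.49 = 48.45 kPa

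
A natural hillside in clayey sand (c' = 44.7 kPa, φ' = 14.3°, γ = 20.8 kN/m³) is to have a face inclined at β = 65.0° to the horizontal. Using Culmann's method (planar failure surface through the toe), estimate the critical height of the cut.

H_c = 20.59 m

Culmann's analysis gives the critical failure plane at α_cr = (β + φ')/2 = (65.0 + 14.3)/2 = 39.6°, and the critical height
H_c = (4c'/γ) · sinβ cosφ' / [1 − cos(β − φ')]
    = (4·44.7/20.8) · sin65.0°·cos14.3° / [1 − cos(50.7°)]
    = 8.596 · 0.9063·0.9690 / [1 − 0.6334]
    = 8.596 · 0.8782 / 0.3666
    = 20.59 m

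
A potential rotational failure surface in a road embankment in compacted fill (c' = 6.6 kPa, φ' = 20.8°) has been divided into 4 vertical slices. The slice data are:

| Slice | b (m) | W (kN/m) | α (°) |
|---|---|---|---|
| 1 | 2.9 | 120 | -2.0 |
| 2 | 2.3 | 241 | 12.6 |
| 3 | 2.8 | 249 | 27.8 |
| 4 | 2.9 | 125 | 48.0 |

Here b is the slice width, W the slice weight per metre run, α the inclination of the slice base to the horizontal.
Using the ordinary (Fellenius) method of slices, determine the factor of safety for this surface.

FS = 1.30

Ordinary method of slices: FS = Σ[c'·Δl_i + (W_i cosα_i)·tanφ'] / Σ W_i sinα_i, with Δl_i = b_i / cosα_i.
Slice 1: Δl = 2.9/cos(-2.0°) = 2.902 m; N'_1 = 120·cos(-2.0°) = 119.9; c'Δl = 19.15; W sinα = -4.2
Slice 2: Δl = 2.3/cos12.6° = 2.357 m; N'_2 = 241·cos12.6° = 235.2; c'Δl = 15.55; W sinα = 52.6
Slice 3: Δl = 2.8/cos27.8° = 3.165 m; N'_3 = 249·cos27.8° = 220.3; c'Δl = 20.89; W sinα = 116.1
Slice 4: Δl = 2.9/cos48.0° = 4.334 m; N'_4 = 125·cos48.0° = 83.6; c'Δl = 28.60; W sinα = 92.9
Σc'Δl = 84.2 kN/m; ΣN' = 659.0 kN/m; ΣW sinα = 257.4 kN/m
Resisting = 84.2 + 659.0·tan20.8° = 84.2 + 250.3 = 334.5 kN/m
FS = 334.5 / 257.4 = 1.300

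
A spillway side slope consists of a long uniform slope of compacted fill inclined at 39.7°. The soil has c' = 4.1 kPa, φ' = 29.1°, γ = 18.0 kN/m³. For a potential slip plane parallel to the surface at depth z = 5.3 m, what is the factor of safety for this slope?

For an infinite slope with a slip plane parallel to the surface (no pore pressure): FS = [c' + γz cos²β tanφ'] / [γz sinβ cosβ].
γz = 18.0·5.3 = 95.40 kN/m²
Numerator = 4.1 + 95.40·cos²39.7°·tan29.1° = 4.1 + 95.40·0.5920·0.5566 = 35.533 kPa
Denominator = 95.40·sin39.7°·cos39.7° = 95.40·0.6388·0.7694 = 46.886 kPa
FS = 35.533 / 46.886 = 0.758

FS = 0.76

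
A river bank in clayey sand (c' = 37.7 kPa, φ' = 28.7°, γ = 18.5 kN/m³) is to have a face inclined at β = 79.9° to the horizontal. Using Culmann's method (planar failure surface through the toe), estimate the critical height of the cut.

H_c = 18.85 m

Culmann's analysis gives the critical failure plane at α_cr = (β + φ')/2 = (79.9 + 28.7)/2 = 54.3°, and the critical height
H_c = (4c'/γ) · sinβ cosφ' / [1 − cos(β − φ')]
    = (4·37.7/18.5) · sin79.9°·cos28.7° / [1 − cos(51.2°)]
    = 8.151 · 0.9845·0.8771 / [1 − 0.6266]
    = 8.151 · 0.8636 / 0.3734
    = 18.85 m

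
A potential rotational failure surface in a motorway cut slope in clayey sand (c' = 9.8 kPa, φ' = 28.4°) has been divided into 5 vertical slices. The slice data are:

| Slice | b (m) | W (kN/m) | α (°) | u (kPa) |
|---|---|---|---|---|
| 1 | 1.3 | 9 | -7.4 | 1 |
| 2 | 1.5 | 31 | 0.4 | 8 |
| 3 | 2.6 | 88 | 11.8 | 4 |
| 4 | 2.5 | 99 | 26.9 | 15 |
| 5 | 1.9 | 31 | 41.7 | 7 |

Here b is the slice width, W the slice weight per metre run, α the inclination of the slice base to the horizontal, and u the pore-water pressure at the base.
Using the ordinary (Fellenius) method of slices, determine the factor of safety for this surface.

Ordinary method of slices: FS = Σ[c'·Δl_i + (W_i cosα_i − u_i·Δl_i)·tanφ'] / Σ W_i sinα_i, with Δl_i = b_i / cosα_i.
Slice 1: Δl = 1.3/cos(-7.4°) = 1.311 m; N'_1 = 9·cos(-7.4°) − 1·1.311 = 7.6; c'Δl = 12.85; W sinα = -1.2
Slice 2: Δl = 1.5/cos0.4° = 1.500 m; N'_2 = 31·cos0.4° − 8·1.500 = 19.0; c'Δl = 14.70; W sinα = 0.2
Slice 3: Δl = 2.6/cos11.8° = 2.656 m; N'_3 = 88·cos11.8° − 4·2.656 = 75.5; c'Δl = 26.03; W sinα = 18.0
Slice 4: Δl = 2.5/cos26.9° = 2.803 m; N'_4 = 99·cos26.9° − 15·2.803 = 46.2; c'Δl = 27.47; W sinα = 44.8
Slice 5: Δl = 1.9/cos41.7° = 2.545 m; N'_5 = 31·cos41.7° − 7·2.545 = 5.3; c'Δl = 24.94; W sinα = 20.6
Σc'Δl = 106.0 kN/m; ΣN' = 153.7 kN/m; ΣW sinα = 82.5 kN/m
Resisting = 106.0 + 153.7·tan28.4° = 106.0 + 83.1 = 189.1 kN/m
FS = 189.1 / 82.5 = 2.293

FS = 2.29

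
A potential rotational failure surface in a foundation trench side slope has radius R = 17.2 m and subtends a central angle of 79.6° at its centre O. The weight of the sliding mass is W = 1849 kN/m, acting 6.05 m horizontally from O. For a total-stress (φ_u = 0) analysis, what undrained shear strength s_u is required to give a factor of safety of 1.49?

FS = s_u·L_a·R / (W·d), so s_u = FS·W·d / (L_a·R).
Arc length L_a = R·θ = 17.2·(79.6°·π/180) = 17.2·1.3893 = 23.90 m
s_u = 1.49·1849·6.05 / (23.90·17.2) = 16667.8 / 411.01 = 40.55 kPa

s_u = 40.6 kPa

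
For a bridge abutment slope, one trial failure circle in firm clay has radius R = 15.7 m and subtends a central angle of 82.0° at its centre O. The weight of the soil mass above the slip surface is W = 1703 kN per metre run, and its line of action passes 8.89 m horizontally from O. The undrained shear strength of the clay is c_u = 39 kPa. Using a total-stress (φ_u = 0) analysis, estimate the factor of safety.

FS = 0.91

Taking moments about the centre O, the resisting moment is provided by the undrained shear strength acting along the arc:
Arc length L_a = R·θ = 15.7·(82.0°·π/180) = 15.7·1.4312 = 22.47 m
M_R = c_u·L_a·R = 39·22.47·15.7 = 13758.0 kN·m/m
M_D = W·d = 1703·8.89 = 15139.7 kN·m/m
FS = M_R / M_D = 13758.0 / 15139.7 = 0.909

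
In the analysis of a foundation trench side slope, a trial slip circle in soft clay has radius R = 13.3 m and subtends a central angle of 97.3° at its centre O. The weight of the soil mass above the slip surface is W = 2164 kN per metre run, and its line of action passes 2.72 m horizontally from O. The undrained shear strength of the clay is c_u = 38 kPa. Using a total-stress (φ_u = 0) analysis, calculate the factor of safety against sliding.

FS = 1.94

Taking moments about the centre O, the resisting moment is provided by the undrained shear strength acting along the arc:
Arc length L_a = R·θ = 13.3·(97.3°·π/180) = 13.3·1.6982 = 22.59 m
M_R = c_u·L_a·R = 38·22.59·13.3 = 11415.0 kN·m/m
M_D = W·d = 2164·2.72 = 5886.1 kN·m/m
FS = M_R / M_D = 11415.0 / 5886.1 = 1.939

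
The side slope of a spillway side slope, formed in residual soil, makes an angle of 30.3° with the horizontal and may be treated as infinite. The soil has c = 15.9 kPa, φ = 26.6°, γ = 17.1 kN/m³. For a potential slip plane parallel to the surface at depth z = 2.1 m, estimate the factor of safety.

For an infinite slope with a slip plane parallel to the surface (no pore pressure): FS = [c + γz cos²β tanφ] / [γz sinβ cosβ].
γz = 17.1·2.1 = 35.91 kN/m²
Numerator = 15.9 + 35.91·cos²30.3°·tan26.6° = 15.9 + 35.91·0.7455·0.5008 = 29.305 kPa
Denominator = 35.91·sin30.3°·cos30.3° = 35.91·0.5045·0.8634 = 15.643 kPa
FS = 29.305 / 15.643 = 1.873

FS = 1.87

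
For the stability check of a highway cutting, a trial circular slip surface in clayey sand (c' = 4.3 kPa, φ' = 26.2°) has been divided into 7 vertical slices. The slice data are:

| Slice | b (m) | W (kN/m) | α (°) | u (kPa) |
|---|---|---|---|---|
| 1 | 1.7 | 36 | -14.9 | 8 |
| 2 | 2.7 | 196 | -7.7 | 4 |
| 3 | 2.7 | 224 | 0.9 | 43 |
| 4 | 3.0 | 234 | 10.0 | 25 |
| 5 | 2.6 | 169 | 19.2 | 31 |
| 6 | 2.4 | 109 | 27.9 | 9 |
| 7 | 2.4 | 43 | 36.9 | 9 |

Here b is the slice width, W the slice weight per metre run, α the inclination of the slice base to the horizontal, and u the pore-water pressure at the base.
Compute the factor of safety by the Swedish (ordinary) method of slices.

FS = 2.73

Ordinary method of slices: FS = Σ[c'·Δl_i + (W_i cosα_i − u_i·Δl_i)·tanφ'] / Σ W_i sinα_i, with Δl_i = b_i / cosα_i.
Slice 1: Δl = 1.7/cos(-14.9°) = 1.759 m; N'_1 = 36·cos(-14.9°) − 8·1.759 = 20.7; c'Δl = 7.56; W sinα = -9.3
Slice 2: Δl = 2.7/cos(-7.7°) = 2.725 m; N'_2 = 196·cos(-7.7°) − 4·2.725 = 183.3; c'Δl = 11.72; W sinα = -26.3
Slice 3: Δl = 2.7/cos0.9° = 2.700 m; N'_3 = 224·cos0.9° − 43·2.700 = 107.9; c'Δl = 11.61; W sinα = 3.5
Slice 4: Δl = 3.0/cos10.0° = 3.046 m; N'_4 = 234·cos10.0° − 25·3.046 = 154.3; c'Δl = 13.10; W sinα = 40.6
Slice 5: Δl = 2.6/cos19.2° = 2.753 m; N'_5 = 169·cos19.2° − 31·2.753 = 74.3; c'Δl = 11.84; W sinα = 55.6
Slice 6: Δl = 2.4/cos27.9° = 2.716 m; N'_6 = 109·cos27.9° − 9·2.716 = 71.9; c'Δl = 11.68; W sinα = 51.0
Slice 7: Δl = 2.4/cos36.9° = 3.001 m; N'_7 = 43·cos36.9° − 9·3.001 = 7.4; c'Δl = 12.91; W sinα = 25.8
Σc'Δl = 80.4 kN/m; ΣN' = 619.7 kN/m; ΣW sinα = 141.0 kN/m
Resisting = 80.4 + 619.7·tan26.2° = 80.4 + 304.9 = 385.3 kN/m
FS = 385.3 / 141.0 = 2.732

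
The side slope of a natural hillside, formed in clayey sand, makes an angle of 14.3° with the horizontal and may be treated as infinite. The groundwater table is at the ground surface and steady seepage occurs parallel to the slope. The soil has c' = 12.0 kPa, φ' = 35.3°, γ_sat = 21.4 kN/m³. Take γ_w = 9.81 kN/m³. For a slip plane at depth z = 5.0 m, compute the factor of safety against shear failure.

FS = 1.97

With seepage parallel to the slope and the water table at the surface, the effective normal stress on the slip plane uses the buoyant unit weight γ' = γ_sat − γ_w while the driving shear stress uses γ_sat:
FS = [c' + γ' z cos²β tanφ'] / [γ_sat z sinβ cosβ]
γ' = 21.4 − 9.81 = 11.59 kN/m³
Numerator = 12.0 + 11.59·5.0·cos²14.3°·tan35.3° = 12.0 + 11.59·5.0·0.9390·0.7080 = 50.528 kPa
Denominator = 21.4·5.0·sin14.3°·cos14.3° = 21.4·5.0·0.2470·0.9690 = 25.610 kPa
FS = 50.528 / 25.610 = 1.973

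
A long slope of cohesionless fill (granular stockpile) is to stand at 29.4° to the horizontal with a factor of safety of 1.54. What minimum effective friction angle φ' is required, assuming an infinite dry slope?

φ' = 40.9°

FS = tanφ'/tanβ ⇒ tanφ' = FS · tanβ = 1.54 · tan29.4° = 0.8677
φ' = arctan(0.8677) = 40.95°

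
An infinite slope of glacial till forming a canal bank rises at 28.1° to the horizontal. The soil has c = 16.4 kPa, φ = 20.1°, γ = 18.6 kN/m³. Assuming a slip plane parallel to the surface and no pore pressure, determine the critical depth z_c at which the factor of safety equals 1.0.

z_c = 6.74 m

Setting FS = 1.00 in FS = [c + γz cos²β tanφ] / [γz sinβ cosβ] and solving for z:
z = c / [γ cosβ (FS·sinβ − cosβ·tanφ)]
  = 16.4 / [18.6·cos28.1°·(1.00·sin28.1° − cos28.1°·tan20.1°)]
  = 16.4 / [18.6·0.8821·(1.00·0.4710 − 0.8821·0.3659)]
  = 16.4 / 2.4316 = 6.745 m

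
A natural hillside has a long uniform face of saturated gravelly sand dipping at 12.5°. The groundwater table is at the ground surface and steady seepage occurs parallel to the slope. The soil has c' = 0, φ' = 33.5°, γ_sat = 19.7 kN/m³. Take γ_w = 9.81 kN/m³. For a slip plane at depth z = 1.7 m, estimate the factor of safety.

With seepage parallel to the slope and the water table at the surface, the effective normal stress on the slip plane uses the buoyant unit weight γ' = γ_sat − γ_w while the driving shear stress uses γ_sat:
FS = [c' + γ' z cos²β tanφ'] / [γ_sat z sinβ cosβ]
(For c' = 0 this reduces to FS = (γ'/γ_sat)·tanφ'/tanβ.)
γ' = 19.7 − 9.81 = 9.89 kN/m³
Numerator = 0.0 + 9.89·1.7·cos²12.5°·tan33.5° = 0.0 + 9.89·1.7·0.9532·0.6619 = 10.607 kPa
Denominator = 19.7·1.7·sin12.5°·cos12.5° = 19.7·1.7·0.2164·0.9763 = 7.077 kPa
FS = 10.607 / 7.077 = 1.499

FS = 1.50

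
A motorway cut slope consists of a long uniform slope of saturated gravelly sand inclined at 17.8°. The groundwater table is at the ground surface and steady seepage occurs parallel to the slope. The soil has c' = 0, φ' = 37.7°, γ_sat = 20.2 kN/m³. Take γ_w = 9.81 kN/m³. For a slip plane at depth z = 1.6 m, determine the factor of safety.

FS = 1.24

With seepage parallel to the slope and the water table at the surface, the effective normal stress on the slip plane uses the buoyant unit weight γ' = γ_sat − γ_w while the driving shear stress uses γ_sat:
FS = [c' + γ' z cos²β tanφ'] / [γ_sat z sinβ cosβ]
(For c' = 0 this reduces to FS = (γ'/γ_sat)·tanφ'/tanβ.)
γ' = 20.2 − 9.81 = 10.39 kN/m³
Numerator = 0.0 + 10.39·1.6·cos²17.8°·tan37.7° = 0.0 + 10.39·1.6·0.9066·0.7729 = 11.648 kPa
Denominator = 20.2·1.6·sin17.8°·cos17.8° = 20.2·1.6·0.3057·0.9521 = 9.407 kPa
FS = 11.648 / 9.407 = 1.238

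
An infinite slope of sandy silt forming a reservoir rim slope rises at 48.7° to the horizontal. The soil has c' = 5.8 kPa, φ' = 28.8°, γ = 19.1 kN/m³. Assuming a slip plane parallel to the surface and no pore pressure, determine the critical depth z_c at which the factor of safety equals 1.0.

Setting FS = 1.00 in FS = [c' + γz cos²β tanφ'] / [γz sinβ cosβ] and solving for z:
z = c' / [γ cosβ (FS·sinβ − cosβ·tanφ')]
  = 5.8 / [19.1·cos48.7°·(1.00·sin48.7° − cos48.7°·tan28.8°)]
  = 5.8 / [19.1·0.6600·(1.00·0.7513 − 0.6600·0.5498)]
  = 5.8 / 4.8965 = 1.185 m

z_c = 1.18 m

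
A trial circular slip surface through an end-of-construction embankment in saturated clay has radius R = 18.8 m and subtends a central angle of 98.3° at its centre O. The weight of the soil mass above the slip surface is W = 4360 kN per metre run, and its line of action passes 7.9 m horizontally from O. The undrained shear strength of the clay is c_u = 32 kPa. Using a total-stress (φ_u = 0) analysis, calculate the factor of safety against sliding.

Taking moments about the centre O, the resisting moment is provided by the undrained shear strength acting along the arc:
Arc length L_a = R·θ = 18.8·(98.3°·π/180) = 18.8·1.7157 = 32.25 m
M_R = c_u·L_a·R = 32·32.25·18.8 = 19404.2 kN·m/m
M_D = W·d = 4360·7.9 = 34444.0 kN·m/m
FS = M_R / M_D = 19404.2 / 34444.0 = 0.563

FS = 0.56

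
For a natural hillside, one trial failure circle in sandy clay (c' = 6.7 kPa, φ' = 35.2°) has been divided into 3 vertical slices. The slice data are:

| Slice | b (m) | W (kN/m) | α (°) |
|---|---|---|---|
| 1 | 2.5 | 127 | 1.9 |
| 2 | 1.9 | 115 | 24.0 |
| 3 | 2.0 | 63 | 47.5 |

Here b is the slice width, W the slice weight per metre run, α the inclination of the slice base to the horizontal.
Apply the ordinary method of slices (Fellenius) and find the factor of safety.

Ordinary method of slices: FS = Σ[c'·Δl_i + (W_i cosα_i)·tanφ'] / Σ W_i sinα_i, with Δl_i = b_i / cosα_i.
Slice 1: Δl = 2.5/cos1.9° = 2.501 m; N'_1 = 127·cos1.9° = 126.9; c'Δl = 16.76; W sinα = 4.2
Slice 2: Δl = 1.9/cos24.0° = 2.080 m; N'_2 = 115·cos24.0° = 105.1; c'Δl = 13.93; W sinα = 46.8
Slice 3: Δl = 2.0/cos47.5° = 2.960 m; N'_3 = 63·cos47.5° = 42.6; c'Δl = 19.83; W sinα = 46.4
Σc'Δl = 50.5 kN/m; ΣN' = 274.6 kN/m; ΣW sinα = 97.4 kN/m
Resisting = 50.5 + 274.6·tan35.2° = 50.5 + 193.7 = 244.2 kN/m
FS = 244.2 / 97.4 = 2.506

FS = 2.51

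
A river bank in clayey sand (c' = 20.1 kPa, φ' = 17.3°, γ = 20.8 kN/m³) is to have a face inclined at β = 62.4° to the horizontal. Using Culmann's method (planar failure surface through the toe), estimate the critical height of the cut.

H_c = 11.12 m

Culmann's analysis gives the critical failure plane at α_cr = (β + φ')/2 = (62.4 + 17.3)/2 = 39.9°, and the critical height
H_c = (4c'/γ) · sinβ cosφ' / [1 − cos(β − φ')]
    = (4·20.1/20.8) · sin62.4°·cos17.3° / [1 − cos(45.1°)]
    = 3.865 · 0.8862·0.9548 / [1 − 0.7059]
    = 3.865 · 0.8461 / 0.2941
    = 11.12 m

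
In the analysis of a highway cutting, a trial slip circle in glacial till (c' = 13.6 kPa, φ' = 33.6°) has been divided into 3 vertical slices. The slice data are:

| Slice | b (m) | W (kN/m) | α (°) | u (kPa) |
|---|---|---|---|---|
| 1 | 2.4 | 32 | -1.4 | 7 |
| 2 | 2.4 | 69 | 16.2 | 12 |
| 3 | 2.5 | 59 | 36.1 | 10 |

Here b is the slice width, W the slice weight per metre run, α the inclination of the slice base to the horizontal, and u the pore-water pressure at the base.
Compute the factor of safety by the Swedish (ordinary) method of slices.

FS = 2.89

Ordinary method of slices: FS = Σ[c'·Δl_i + (W_i cosα_i − u_i·Δl_i)·tanφ'] / Σ W_i sinα_i, with Δl_i = b_i / cosα_i.
Slice 1: Δl = 2.4/cos(-1.4°) = 2.401 m; N'_1 = 32·cos(-1.4°) − 7·2.401 = 15.2; c'Δl = 32.65; W sinα = -0.8
Slice 2: Δl = 2.4/cos16.2° = 2.499 m; N'_2 = 69·cos16.2° − 12·2.499 = 36.3; c'Δl = 33.99; W sinα = 19.3
Slice 3: Δl = 2.5/cos36.1° = 3.094 m; N'_3 = 59·cos36.1° − 10·3.094 = 16.7; c'Δl = 42.08; W sinα = 34.8
Σc'Δl = 108.7 kN/m; ΣN' = 68.2 kN/m; ΣW sinα = 53.2 kN/m
Resisting = 108.7 + 68.2·tan33.6° = 108.7 + 45.3 = 154.0 kN/m
FS = 154.0 / 53.2 = 2.893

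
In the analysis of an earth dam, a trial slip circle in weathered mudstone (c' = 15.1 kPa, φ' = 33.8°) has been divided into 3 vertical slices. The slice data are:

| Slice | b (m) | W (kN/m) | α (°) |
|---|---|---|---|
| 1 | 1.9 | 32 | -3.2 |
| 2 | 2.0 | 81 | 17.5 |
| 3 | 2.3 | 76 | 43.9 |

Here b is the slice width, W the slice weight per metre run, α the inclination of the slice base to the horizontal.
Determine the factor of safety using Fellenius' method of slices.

Ordinary method of slices: FS = Σ[c'·Δl_i + (W_i cosα_i)·tanφ'] / Σ W_i sinα_i, with Δl_i = b_i / cosα_i.
Slice 1: Δl = 1.9/cos(-3.2°) = 1.903 m; N'_1 = 32·cos(-3.2°) = 32.0; c'Δl = 28.73; W sinα = -1.8
Slice 2: Δl = 2.0/cos17.5° = 2.097 m; N'_2 = 81·cos17.5° = 77.3; c'Δl = 31.67; W sinα = 24.4
Slice 3: Δl = 2.3/cos43.9° = 3.192 m; N'_3 = 76·cos43.9° = 54.8; c'Δl = 48.20; W sinα = 52.7
Σc'Δl = 108.6 kN/m; ΣN' = 164.0 kN/m; ΣW sinα = 75.3 kN/m
Resisting = 108.6 + 164.0·tan33.8° = 108.6 + 109.8 = 218.4 kN/m
FS = 218.4 / 75.3 = 2.901

FS = 2.90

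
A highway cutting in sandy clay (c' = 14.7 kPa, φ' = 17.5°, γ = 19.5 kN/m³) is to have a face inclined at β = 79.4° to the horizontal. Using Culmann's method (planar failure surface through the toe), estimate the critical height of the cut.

Culmann's analysis gives the critical failure plane at α_cr = (β + φ')/2 = (79.4 + 17.5)/2 = 48.5°, and the critical height
H_c = (4c'/γ) · sinβ cosφ' / [1 − cos(β − φ')]
    = (4·14.7/19.5) · sin79.4°·cos17.5° / [1 − cos(61.9°)]
    = 3.015 · 0.9829·0.9537 / [1 − 0.4710]
    = 3.015 · 0.9374 / 0.5290
    = 5.34 m

H_c = 5.34 m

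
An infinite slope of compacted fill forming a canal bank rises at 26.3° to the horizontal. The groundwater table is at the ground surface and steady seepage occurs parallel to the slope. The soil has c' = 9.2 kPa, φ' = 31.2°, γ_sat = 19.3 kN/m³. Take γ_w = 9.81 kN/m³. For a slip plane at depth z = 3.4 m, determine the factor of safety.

With seepage parallel to the slope and the water table at the surface, the effective normal stress on the slip plane uses the buoyant unit weight γ' = γ_sat − γ_w while the driving shear stress uses γ_sat:
FS = [c' + γ' z cos²β tanφ'] / [γ_sat z sinβ cosβ]
γ' = 19.3 − 9.81 = 9.49 kN/m³
Numerator = 9.2 + 9.49·3.4·cos²26.3°·tan31.2° = 9.2 + 9.49·3.4·0.8037·0.6056 = 24.905 kPa
Denominator = 19.3·3.4·sin26.3°·cos26.3° = 19.3·3.4·0.4431·0.8965 = 26.065 kPa
FS = 24.905 / 26.065 = 0.955

FS = 0.96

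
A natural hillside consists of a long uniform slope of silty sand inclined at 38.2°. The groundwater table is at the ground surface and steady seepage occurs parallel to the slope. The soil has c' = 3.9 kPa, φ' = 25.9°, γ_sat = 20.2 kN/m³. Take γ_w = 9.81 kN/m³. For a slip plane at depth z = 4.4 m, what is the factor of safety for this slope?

FS = 0.41

With seepage parallel to the slope and the water table at the surface, the effective normal stress on the slip plane uses the buoyant unit weight γ' = γ_sat − γ_w while the driving shear stress uses γ_sat:
FS = [c' + γ' z cos²β tanφ'] / [γ_sat z sinβ cosβ]
γ' = 20.2 − 9.81 = 10.39 kN/m³
Numerator = 3.9 + 10.39·4.4·cos²38.2°·tan25.9° = 3.9 + 10.39·4.4·0.6176·0.4856 = 17.609 kPa
Denominator = 20.2·4.4·sin38.2°·cos38.2° = 20.2·4.4·0.6184·0.7859 = 43.194 kPa
FS = 17.609 / 43.194 = 0.408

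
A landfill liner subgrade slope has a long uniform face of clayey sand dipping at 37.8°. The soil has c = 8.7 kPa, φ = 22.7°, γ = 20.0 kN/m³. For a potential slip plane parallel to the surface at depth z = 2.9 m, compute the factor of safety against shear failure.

For an infinite slope with a slip plane parallel to the surface (no pore pressure): FS = [c + γz cos²β tanφ] / [γz sinβ cosβ].
γz = 20.0·2.9 = 58.00 kN/m²
Numerator = 8.7 + 58.00·cos²37.8°·tan22.7° = 8.7 + 58.00·0.6243·0.4183 = 23.848 kPa
Denominator = 58.00·sin37.8°·cos37.8° = 58.00·0.6129·0.7902 = 28.089 kPa
FS = 23.848 / 28.089 = 0.849

FS = 0.85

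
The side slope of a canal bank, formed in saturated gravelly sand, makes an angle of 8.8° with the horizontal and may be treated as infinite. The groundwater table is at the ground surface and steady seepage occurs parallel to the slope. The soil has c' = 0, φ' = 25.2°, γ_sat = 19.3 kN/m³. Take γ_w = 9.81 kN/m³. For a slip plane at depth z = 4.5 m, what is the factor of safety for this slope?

With seepage parallel to the slope and the water table at the surface, the effective normal stress on the slip plane uses the buoyant unit weight γ' = γ_sat − γ_w while the driving shear stress uses γ_sat:
FS = [c' + γ' z cos²β tanφ'] / [γ_sat z sinβ cosβ]
(For c' = 0 this reduces to FS = (γ'/γ_sat)·tanφ'/tanβ.)
γ' = 19.3 − 9.81 = 9.49 kN/m³
Numerator = 0.0 + 9.49·4.5·cos²8.8°·tan25.2° = 0.0 + 9.49·4.5·0.9766·0.4706 = 19.625 kPa
Denominator = 19.3·4.5·sin8.8°·cos8.8° = 19.3·4.5·0.1530·0.9882 = 13.130 kPa
FS = 19.625 / 13.130 = 1.495

FS = 1.49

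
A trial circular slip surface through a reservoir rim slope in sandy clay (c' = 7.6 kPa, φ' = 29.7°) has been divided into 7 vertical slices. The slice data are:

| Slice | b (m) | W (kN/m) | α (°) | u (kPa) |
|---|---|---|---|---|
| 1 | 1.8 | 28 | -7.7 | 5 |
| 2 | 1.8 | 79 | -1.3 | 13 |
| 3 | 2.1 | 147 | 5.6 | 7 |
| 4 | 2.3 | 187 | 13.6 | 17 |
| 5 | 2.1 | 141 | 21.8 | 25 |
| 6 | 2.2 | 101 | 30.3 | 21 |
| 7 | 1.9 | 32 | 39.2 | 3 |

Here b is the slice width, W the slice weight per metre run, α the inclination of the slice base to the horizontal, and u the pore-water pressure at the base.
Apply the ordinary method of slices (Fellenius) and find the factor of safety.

Ordinary method of slices: FS = Σ[c'·Δl_i + (W_i cosα_i − u_i·Δl_i)·tanφ'] / Σ W_i sinα_i, with Δl_i = b_i / cosα_i.
Slice 1: Δl = 1.8/cos(-7.7°) = 1.816 m; N'_1 = 28·cos(-7.7°) − 5·1.816 = 18.7; c'Δl = 13.80; W sinα = -3.8
Slice 2: Δl = 1.8/cos(-1.3°) = 1.800 m; N'_2 = 79·cos(-1.3°) − 13·1.800 = 55.6; c'Δl = 13.68; W sinα = -1.8
Slice 3: Δl = 2.1/cos5.6° = 2.110 m; N'_3 = 147·cos5.6° − 7·2.110 = 131.5; c'Δl = 16.04; W sinα = 14.3
Slice 4: Δl = 2.3/cos13.6° = 2.366 m; N'_4 = 187·cos13.6° − 17·2.366 = 141.5; c'Δl = 17.98; W sinα = 44.0
Slice 5: Δl = 2.1/cos21.8° = 2.262 m; N'_5 = 141·cos21.8° − 25·2.262 = 74.4; c'Δl = 17.19; W sinα = 52.4
Slice 6: Δl = 2.2/cos30.3° = 2.548 m; N'_6 = 101·cos30.3° − 21·2.548 = 33.7; c'Δl = 19.37; W sinα = 51.0
Slice 7: Δl = 1.9/cos39.2° = 2.452 m; N'_7 = 32·cos39.2° − 3·2.452 = 17.4; c'Δl = 18.63; W sinα = 20.2
Σc'Δl = 116.7 kN/m; ΣN' = 472.8 kN/m; ΣW sinα = 176.3 kN/m
Resisting = 116.7 + 472.8·tan29.7° = 116.7 + 269.7 = 386.4 kN/m
FS = 386.4 / 176.3 = 2.191

FS = 2.19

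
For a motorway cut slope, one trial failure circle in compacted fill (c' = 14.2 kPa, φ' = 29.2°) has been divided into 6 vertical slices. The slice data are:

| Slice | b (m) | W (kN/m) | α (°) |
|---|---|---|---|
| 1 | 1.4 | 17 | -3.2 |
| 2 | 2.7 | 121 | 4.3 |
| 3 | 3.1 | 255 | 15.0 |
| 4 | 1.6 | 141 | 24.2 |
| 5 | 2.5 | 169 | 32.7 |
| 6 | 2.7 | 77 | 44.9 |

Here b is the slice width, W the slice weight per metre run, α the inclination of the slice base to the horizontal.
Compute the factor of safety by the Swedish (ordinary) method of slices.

FS = 2.24

Ordinary method of slices: FS = Σ[c'·Δl_i + (W_i cosα_i)·tanφ'] / Σ W_i sinα_i, with Δl_i = b_i / cosα_i.
Slice 1: Δl = 1.4/cos(-3.2°) = 1.402 m; N'_1 = 17·cos(-3.2°) = 17.0; c'Δl = 19.91; W sinα = -0.9
Slice 2: Δl = 2.7/cos4.3° = 2.708 m; N'_2 = 121·cos4.3° = 120.7; c'Δl = 38.45; W sinα = 9.1
Slice 3: Δl = 3.1/cos15.0° = 3.209 m; N'_3 = 255·cos15.0° = 246.3; c'Δl = 45.57; W sinα = 66.0
Slice 4: Δl = 1.6/cos24.2° = 1.754 m; N'_4 = 141·cos24.2° = 128.6; c'Δl = 24.91; W sinα = 57.8
Slice 5: Δl = 2.5/cos32.7° = 2.971 m; N'_5 = 169·cos32.7° = 142.2; c'Δl = 42.19; W sinα = 91.3
Slice 6: Δl = 2.7/cos44.9° = 3.812 m; N'_6 = 77·cos44.9° = 54.5; c'Δl = 54.13; W sinα = 54.4
Σc'Δl = 225.2 kN/m; ΣN' = 709.3 kN/m; ΣW sinα = 277.6 kN/m
Resisting = 225.2 + 709.3·tan29.2° = 225.2 + 396.4 = 621.6 kN/m
FS = 621.6 / 277.6 = 2.239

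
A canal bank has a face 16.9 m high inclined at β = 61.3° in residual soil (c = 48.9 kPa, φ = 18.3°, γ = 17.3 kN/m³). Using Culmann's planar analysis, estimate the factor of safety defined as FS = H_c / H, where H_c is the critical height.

FS = 2.07

H_c = (4c/γ) · sinβ cosφ / [1 − cos(β − φ)]
    = (4·48.9/17.3) · sin61.3°·cos18.3° / [1 − cos43.0°]
    = 11.306 · 0.8328 / 0.2686 = 35.05 m
FS = H_c / H = 35.05 / 16.9 = 2.074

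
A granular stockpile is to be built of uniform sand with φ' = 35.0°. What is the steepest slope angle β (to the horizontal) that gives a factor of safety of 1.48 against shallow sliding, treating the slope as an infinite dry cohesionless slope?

For an infinite dry cohesionless slope FS = tanφ'/tanβ, so tanβ = tanφ' / FS.
tanβ = tan35.0° / 1.48 = 0.7002 / 1.48 = 0.4731
β = arctan(0.4731) = 25.32°

β = 25.3°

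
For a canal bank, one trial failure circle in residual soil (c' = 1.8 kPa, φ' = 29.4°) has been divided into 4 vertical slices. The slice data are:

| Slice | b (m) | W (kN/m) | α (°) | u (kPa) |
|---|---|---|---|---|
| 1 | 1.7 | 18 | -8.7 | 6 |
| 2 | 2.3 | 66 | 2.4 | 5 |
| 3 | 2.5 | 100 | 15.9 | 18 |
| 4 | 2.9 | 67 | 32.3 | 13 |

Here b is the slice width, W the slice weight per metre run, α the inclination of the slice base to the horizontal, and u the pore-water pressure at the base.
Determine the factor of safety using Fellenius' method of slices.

FS = 1.38

Ordinary method of slices: FS = Σ[c'·Δl_i + (W_i cosα_i − u_i·Δl_i)·tanφ'] / Σ W_i sinα_i, with Δl_i = b_i / cosα_i.
Slice 1: Δl = 1.7/cos(-8.7°) = 1.720 m; N'_1 = 18·cos(-8.7°) − 6·1.720 = 7.5; c'Δl = 3.10; W sinα = -2.7
Slice 2: Δl = 2.3/cos2.4° = 2.302 m; N'_2 = 66·cos2.4° − 5·2.302 = 54.4; c'Δl = 4.14; W sinα = 2.8
Slice 3: Δl = 2.5/cos15.9° = 2.599 m; N'_3 = 100·cos15.9° − 18·2.599 = 49.4; c'Δl = 4.68; W sinα = 27.4
Slice 4: Δl = 2.9/cos32.3° = 3.431 m; N'_4 = 67·cos32.3° − 13·3.431 = 12.0; c'Δl = 6.18; W sinα = 35.8
Σc'Δl = 18.1 kN/m; ΣN' = 123.3 kN/m; ΣW sinα = 63.2 kN/m
Resisting = 18.1 + 123.3·tan29.4° = 18.1 + 69.5 = 87.6 kN/m
FS = 87.6 / 63.2 = 1.385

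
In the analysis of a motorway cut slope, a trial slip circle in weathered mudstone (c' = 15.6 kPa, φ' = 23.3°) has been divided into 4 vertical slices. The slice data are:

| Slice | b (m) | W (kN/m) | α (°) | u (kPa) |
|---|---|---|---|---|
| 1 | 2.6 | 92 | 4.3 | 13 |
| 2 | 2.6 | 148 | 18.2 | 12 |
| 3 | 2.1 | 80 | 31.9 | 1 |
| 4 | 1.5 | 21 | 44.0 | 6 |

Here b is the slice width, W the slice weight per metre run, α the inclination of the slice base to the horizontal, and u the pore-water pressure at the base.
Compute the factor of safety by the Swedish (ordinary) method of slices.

Ordinary method of slices: FS = Σ[c'·Δl_i + (W_i cosα_i − u_i·Δl_i)·tanφ'] / Σ W_i sinα_i, with Δl_i = b_i / cosα_i.
Slice 1: Δl = 2.6/cos4.3° = 2.607 m; N'_1 = 92·cos4.3° − 13·2.607 = 57.8; c'Δl = 40.67; W sinα = 6.9
Slice 2: Δl = 2.6/cos18.2° = 2.737 m; N'_2 = 148·cos18.2° − 12·2.737 = 107.8; c'Δl = 42.70; W sinα = 46.2
Slice 3: Δl = 2.1/cos31.9° = 2.474 m; N'_3 = 80·cos31.9° − 1·2.474 = 65.4; c'Δl = 38.59; W sinα = 42.3
Slice 4: Δl = 1.5/cos44.0° = 2.085 m; N'_4 = 21·cos44.0° − 6·2.085 = 2.6; c'Δl = 32.53; W sinα = 14.6
Σc'Δl = 154.5 kN/m; ΣN' = 233.6 kN/m; ΣW sinα = 110.0 kN/m
Resisting = 154.5 + 233.6·tan23.3° = 154.5 + 100.6 = 255.1 kN/m
FS = 255.1 / 110.0 = 2.319

FS = 2.32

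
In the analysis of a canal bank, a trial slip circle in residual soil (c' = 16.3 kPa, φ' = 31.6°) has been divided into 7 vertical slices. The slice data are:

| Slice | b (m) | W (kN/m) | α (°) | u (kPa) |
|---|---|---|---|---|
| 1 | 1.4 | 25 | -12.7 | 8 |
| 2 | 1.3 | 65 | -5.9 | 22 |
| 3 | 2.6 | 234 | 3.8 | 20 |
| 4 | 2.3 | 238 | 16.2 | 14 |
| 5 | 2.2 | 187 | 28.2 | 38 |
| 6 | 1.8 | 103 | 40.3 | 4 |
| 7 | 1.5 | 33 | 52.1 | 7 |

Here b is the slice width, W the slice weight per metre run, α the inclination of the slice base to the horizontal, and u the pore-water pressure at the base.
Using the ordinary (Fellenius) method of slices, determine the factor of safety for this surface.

Ordinary method of slices: FS = Σ[c'·Δl_i + (W_i cosα_i − u_i·Δl_i)·tanφ'] / Σ W_i sinα_i, with Δl_i = b_i / cosα_i.
Slice 1: Δl = 1.4/cos(-12.7°) = 1.435 m; N'_1 = 25·cos(-12.7°) − 8·1.435 = 12.9; c'Δl = 23.39; W sinα = -5.5
Slice 2: Δl = 1.3/cos(-5.9°) = 1.307 m; N'_2 = 65·cos(-5.9°) − 22·1.307 = 35.9; c'Δl = 21.30; W sinα = -6.7
Slice 3: Δl = 2.6/cos3.8° = 2.606 m; N'_3 = 234·cos3.8° − 20·2.606 = 181.4; c'Δl = 42.47; W sinα = 15.5
Slice 4: Δl = 2.3/cos16.2° = 2.395 m; N'_4 = 238·cos16.2° − 14·2.395 = 195.0; c'Δl = 39.04; W sinα = 66.4
Slice 5: Δl = 2.2/cos28.2° = 2.496 m; N'_5 = 187·cos28.2° − 38·2.496 = 69.9; c'Δl = 40.69; W sinα = 88.4
Slice 6: Δl = 1.8/cos40.3° = 2.360 m; N'_6 = 103·cos40.3° − 4·2.360 = 69.1; c'Δl = 38.47; W sinα = 66.6
Slice 7: Δl = 1.5/cos52.1° = 2.442 m; N'_7 = 33·cos52.1° − 7·2.442 = 3.2; c'Δl = 39.80; W sinα = 26.0
Σc'Δl = 245.2 kN/m; ΣN' = 567.4 kN/m; ΣW sinα = 250.8 kN/m
Resisting = 245.2 + 567.4·tan31.6° = 245.2 + 349.1 = 594.3 kN/m
FS = 594.3 / 250.8 = 2.370

FS = 2.37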